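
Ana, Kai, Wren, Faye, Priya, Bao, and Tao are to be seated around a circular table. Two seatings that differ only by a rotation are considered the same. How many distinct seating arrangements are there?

720

Seat Ana anywhere (absorbing the rotational symmetry), then permute the other 6: (6)! = 720.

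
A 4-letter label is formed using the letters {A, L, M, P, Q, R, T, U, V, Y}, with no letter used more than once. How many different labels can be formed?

This is a permutation of 4 out of 10: P(10,4) = 10!/6!.
That product is 10 × 9 × 8 × 7 = 5040.

5040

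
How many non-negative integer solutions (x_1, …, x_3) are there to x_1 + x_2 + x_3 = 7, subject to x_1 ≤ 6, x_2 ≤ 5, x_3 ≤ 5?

29

By stars and bars, unrestricted non-negative solutions to x_1+…+x_3 = 7 number C(7+2,2) = 36.
Subtract solutions that violate a single cap (substitute x_i' = x_i − (cap_i+1)): x_1 ≥ 7 gives C(2,2) = 1; x_2 ≥ 6 gives C(3,2) = 3; x_3 ≥ 6 gives C(3,2) = 3. Together 7.
No two caps can be exceeded simultaneously, so the pair terms are all 0.
By inclusion–exclusion the count is 36 − 7 + 0 = 29.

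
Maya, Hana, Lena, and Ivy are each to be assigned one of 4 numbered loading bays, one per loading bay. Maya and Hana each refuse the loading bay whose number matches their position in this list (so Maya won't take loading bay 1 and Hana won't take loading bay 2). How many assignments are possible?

14

Let Aᵢ (for i ∈ {1, 2}) be the placements that put person i in their forbidden loading bay. Any j of these fix j positions, leaving (4−j)! ways to fill the rest, and there are C(2,j) ways to pick which j.
By inclusion–exclusion, the number of valid placements is Σ_{j=0}^{2} (−1)^j C(2,j)·(4−j)!.
Computing: 24 − 12 + 2 = 14.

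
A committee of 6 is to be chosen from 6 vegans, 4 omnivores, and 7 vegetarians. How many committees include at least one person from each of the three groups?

9996

Unrestricted: C(17,6) = 12376 ways to pick any 6 of the 17.
Selections missing a whole group: no vegans → C(11,6) = 462; no omnivores → C(13,6) = 1716; no vegetarians → C(10,6) = 210.
Add back selections omitting two groups (i.e. drawn from a single group): C(6,6) + C(4,6) + C(7,6) = 8.
By inclusion–exclusion: 12376 − 2388 + 8 = 9996.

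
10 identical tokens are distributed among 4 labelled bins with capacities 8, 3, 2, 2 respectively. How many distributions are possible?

Ignoring the caps, the number of non-negative solutions to x_1+…+x_4 = 10 is C(13,3) = 286.
Subtract solutions that violate a single cap (substitute x_i' = x_i − (cap_i+1)): x_1 ≥ 9 gives C(4,3) = 4; x_2 ≥ 4 gives C(9,3) = 84; x_3 ≥ 3 gives C(10,3) = 120; x_4 ≥ 3 gives C(10,3) = 120. Together 328.
Add back pairs where two caps are both exceeded: 0 + 0 + 0 + 20 + 20 + 35 = 75.
Subtract triples: 0 + 0 + 0 + 1 = 1.
By inclusion–exclusion the count is 286 − 328 + 75 − 1 = 32.

32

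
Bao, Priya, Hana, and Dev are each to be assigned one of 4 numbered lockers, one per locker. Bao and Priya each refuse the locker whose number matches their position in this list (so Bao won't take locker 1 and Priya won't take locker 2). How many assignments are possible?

Let Aᵢ (for i ∈ {1, 2}) be the placements that put person i in their forbidden locker. Any j of these fix j positions, leaving (4−j)! ways to fill the rest, and there are C(2,j) ways to pick which j.
By inclusion–exclusion, the number of valid placements is Σ_{j=0}^{2} (−1)^j C(2,j)·(4−j)!.
Computing: 24 − 12 + 2 = 14.

14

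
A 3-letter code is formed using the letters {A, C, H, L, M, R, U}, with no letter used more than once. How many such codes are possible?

210

With no repetition, fill the 3 letters in order: 7 choices, then 6, down to 5.
7 × 6 × 5 = 210.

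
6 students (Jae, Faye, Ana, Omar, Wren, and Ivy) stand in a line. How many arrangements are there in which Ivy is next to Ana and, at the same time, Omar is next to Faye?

Treat {Ivy,Ana} as one block (2 orders) and {Omar,Faye} as another (2 orders).
That leaves 4 units to arrange: 2 × 2 × 4! = 4 × 24 = 96.

96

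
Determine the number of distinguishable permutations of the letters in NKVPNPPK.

The 8 letters of NKVPNPPK have repeats: K appearing twice, N appearing twice, and P appearing 3 times.
So there are 8! / (3!·2!·2!) = 1680 distinguishable arrangements.

1680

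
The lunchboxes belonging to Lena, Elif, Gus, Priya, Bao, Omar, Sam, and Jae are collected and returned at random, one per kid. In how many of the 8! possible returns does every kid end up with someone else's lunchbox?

This is the derangement count D_8: permutations of 8 items with no fixed point.
By inclusion–exclusion this is Σ_{j=0}^{8} (−1)^j C(8,j)·(8−j)!.
Computing: 40320 − 40320 + 20160 − 6720 + 1680 − 336 + 56 − 8 + 1 = 14833.

14833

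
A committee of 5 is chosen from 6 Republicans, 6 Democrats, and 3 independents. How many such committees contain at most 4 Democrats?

2997

Split by how many Democrats are chosen (0 through 4).
Sum: C(6,0)·C(9,5) + C(6,1)·C(9,4) + C(6,2)·C(9,3) + C(6,3)·C(9,2) + C(6,4)·C(9,1) = 126 + 756 + 1260 + 720 + 135 = 2997.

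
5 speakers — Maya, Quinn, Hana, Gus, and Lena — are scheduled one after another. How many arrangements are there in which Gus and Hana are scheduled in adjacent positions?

Place the 3 others and the Gus-Hana pair as 4 objects in a line; the pair has 2 internal arrangements.
That gives 2 × 4! = 2 × 24 = 48.

48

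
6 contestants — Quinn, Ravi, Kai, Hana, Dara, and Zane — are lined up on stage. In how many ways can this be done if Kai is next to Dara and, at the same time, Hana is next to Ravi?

96

Treat {Kai,Dara} as one block (2 orders) and {Hana,Ravi} as another (2 orders).
That leaves 4 units to arrange: 2 × 2 × 4! = 4 × 24 = 96.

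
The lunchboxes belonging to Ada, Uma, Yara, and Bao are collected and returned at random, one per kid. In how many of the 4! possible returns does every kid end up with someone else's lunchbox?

9

This is the derangement count D_4: permutations of 4 items with no fixed point.
By inclusion–exclusion this is Σ_{j=0}^{4} (−1)^j C(4,j)·(4−j)!.
Computing: 24 − 24 + 12 − 4 + 1 = 9.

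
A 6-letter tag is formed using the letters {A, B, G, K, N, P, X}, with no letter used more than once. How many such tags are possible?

Choose and order 6 of the 7 symbols: the first letter has 7 options, the next 6, and so on down to 2.
7 × 6 × 5 × 4 × 3 × 2 = 5040.

5040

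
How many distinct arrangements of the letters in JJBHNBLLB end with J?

With the last slot taken by J, it remains to arrange the other 8 letters (JBHNBLLB).
Those 8 letters have B appearing 3 times and L appearing twice, giving (8)!/(3!·2!) = 3360.

3360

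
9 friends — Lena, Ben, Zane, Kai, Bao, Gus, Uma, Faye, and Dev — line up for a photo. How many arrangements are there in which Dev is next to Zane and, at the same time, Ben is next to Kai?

Treat {Dev,Zane} as one block (2 orders) and {Ben,Kai} as another (2 orders).
That leaves 7 units to arrange: 2 × 2 × 7! = 4 × 5040 = 20160.

20160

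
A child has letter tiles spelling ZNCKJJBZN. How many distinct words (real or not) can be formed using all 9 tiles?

45360

Letter multiplicities in ZNCKJJBZN: B×1, C×1, J×2, K×1, N×2, Z×2.
Dividing 9! = 362880 by 2!·2!·2! = 8 for the repeated letters gives 45360.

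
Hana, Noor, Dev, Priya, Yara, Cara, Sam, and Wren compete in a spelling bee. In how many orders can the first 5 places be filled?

6720

This is an ordered selection of 5 from 8: P(8,5).
That gives 8 × 7 × 6 × 5 × 4 = 6720.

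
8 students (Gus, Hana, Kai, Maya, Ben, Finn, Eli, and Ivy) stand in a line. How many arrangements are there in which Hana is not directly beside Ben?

30240

Of the 8! = 40320 arrangements, those with Hana and Ben adjacent number 2 × 7! = 10080 (treat the pair as a block with 2 internal orders).
Complementary counting: 40320 − 10080 = 30240.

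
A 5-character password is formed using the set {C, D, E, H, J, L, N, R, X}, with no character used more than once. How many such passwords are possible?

With no repetition, fill the 5 characters in order: 9 choices, then 8, down to 5.
That product is 9 × 8 × 7 × 6 × 5 = 15120.

15120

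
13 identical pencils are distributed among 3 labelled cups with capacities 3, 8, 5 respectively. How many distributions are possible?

10

Without the upper bounds there are C(15,2) = 105 ways to split 13 among 3 cups.
Subtract solutions that violate a single cap (substitute x_i' = x_i − (cap_i+1)): x_1 ≥ 4 gives C(11,2) = 55; x_2 ≥ 9 gives C(6,2) = 15; x_3 ≥ 6 gives C(9,2) = 36. Together 106.
Add back pairs where two caps are both exceeded: 1 + 10 + 0 = 11.
By inclusion–exclusion the count is 105 − 106 + 11 = 10.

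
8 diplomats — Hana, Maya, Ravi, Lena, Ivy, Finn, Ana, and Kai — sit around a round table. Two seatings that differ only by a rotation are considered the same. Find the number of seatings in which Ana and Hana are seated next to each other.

Treat {Ana, Hana} as one unit (2 internal orders) and seat the resulting 7 units around the table: (6)! circular arrangements.
So 2 × (6)! = 2 × 720 = 1440.

1440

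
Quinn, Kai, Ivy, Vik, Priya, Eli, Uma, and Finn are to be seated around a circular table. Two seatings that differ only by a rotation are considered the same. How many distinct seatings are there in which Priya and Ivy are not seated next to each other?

All circular seatings of 8 people number (7)! = 5040.
Those with Priya next to Ivy: fuse the pair into one unit and seat 7 units around a circle — 2·(6)! = 1440.
Subtracting, 5040 − 1440 = 3600.

3600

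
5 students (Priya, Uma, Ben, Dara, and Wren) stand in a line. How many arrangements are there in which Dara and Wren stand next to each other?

Glue Dara and Wren into one block (2 internal orders), leaving 4 units to arrange in a row.
So the count is 2·(4)! = 48.

48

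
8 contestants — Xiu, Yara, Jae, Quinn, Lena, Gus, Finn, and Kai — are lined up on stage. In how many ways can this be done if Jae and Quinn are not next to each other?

30240

Of the 8! = 40320 arrangements, those with Jae and Quinn adjacent number 2 × 7! = 10080 (treat the pair as a block with 2 internal orders).
Complementary counting: 40320 − 10080 = 30240.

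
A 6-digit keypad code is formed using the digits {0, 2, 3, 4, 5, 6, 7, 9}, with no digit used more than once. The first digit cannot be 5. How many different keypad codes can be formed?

17640

The first digit has 8−1 = 7 choices (anything except 5).
The remaining 5 digits are filled from the other 7 symbols without repetition: 7 × 6 × 5 × 4 × 3 = 2520.
Total: 7 × 2520 = 17640.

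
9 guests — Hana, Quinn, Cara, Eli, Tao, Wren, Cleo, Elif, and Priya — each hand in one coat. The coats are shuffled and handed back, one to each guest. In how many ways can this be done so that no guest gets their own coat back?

This is the derangement count D_9: permutations of 9 items with no fixed point.
By inclusion–exclusion this is Σ_{j=0}^{9} (−1)^j C(9,j)·(9−j)!.
Computing: 362880 − 362880 + 181440 − 60480 + 15120 − 3024 + 504 − 72 + 9 − 1 = 133496.

133496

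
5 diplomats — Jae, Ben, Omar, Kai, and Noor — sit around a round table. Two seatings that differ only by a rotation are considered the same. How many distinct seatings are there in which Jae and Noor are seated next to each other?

12

Glue Jae and Noor into a block (2 internal orders). Seating 4 units around a circle gives (3)! arrangements.
So 2 × (3)! = 2 × 6 = 12.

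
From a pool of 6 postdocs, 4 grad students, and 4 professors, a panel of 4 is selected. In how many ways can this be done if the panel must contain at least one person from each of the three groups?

Unrestricted: C(14,4) = 1001 ways to pick any 4 of the 14.
Selections missing a whole group: no postdocs → C(8,4) = 70; no grad students → C(10,4) = 210; no professors → C(10,4) = 210.
Add back selections omitting two groups (i.e. drawn from a single group): C(6,4) + C(4,4) + C(4,4) = 17.
By inclusion–exclusion: 1001 − 490 + 17 = 528.

528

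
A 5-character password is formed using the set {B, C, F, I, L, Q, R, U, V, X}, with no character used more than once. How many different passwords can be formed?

Choose and order 5 of the 10 symbols: the first character has 10 options, the next 9, and so on down to 6.
That product is 10 × 9 × 8 × 7 × 6 = 30240.

30240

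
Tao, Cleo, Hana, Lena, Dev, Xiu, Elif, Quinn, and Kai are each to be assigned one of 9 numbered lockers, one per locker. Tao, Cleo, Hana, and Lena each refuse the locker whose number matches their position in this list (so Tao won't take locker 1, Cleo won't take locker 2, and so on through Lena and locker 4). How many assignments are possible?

Let Aᵢ (for 1 ≤ i ≤ 4) be the placements that put person i in their forbidden locker. Any j of these fix j positions, leaving (9−j)! ways to fill the rest, and there are C(4,j) ways to pick which j.
By inclusion–exclusion, the number of valid placements is Σ_{j=0}^{4} (−1)^j C(4,j)·(9−j)!.
Computing: 362880 − 161280 + 30240 − 2880 + 120 = 229080.

229080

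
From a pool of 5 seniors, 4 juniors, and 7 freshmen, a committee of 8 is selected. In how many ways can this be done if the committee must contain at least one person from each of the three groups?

12201

With no constraint there are C(16,8) = 12870 possible selections.
Subtract selections that omit an entire group: no seniors → C(11,8) = 165; no juniors → C(12,8) = 495; no freshmen → C(9,8) = 9.
Add back selections omitting two groups (i.e. drawn from a single group): C(5,8) + C(4,8) + C(7,8) = 0.
By inclusion–exclusion: 12870 − 669 + 0 = 12201.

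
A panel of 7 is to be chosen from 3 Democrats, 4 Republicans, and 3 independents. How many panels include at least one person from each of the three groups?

118

Total 7-person selections from all 10: C(10,7) = 120.
Selections missing a whole group: no Democrats → C(7,7) = 1; no Republicans → C(6,7) = 0; no independents → C(7,7) = 1.
Add back selections omitting two groups (i.e. drawn from a single group): C(3,7) + C(4,7) + C(3,7) = 0.
By inclusion–exclusion: 120 − 2 + 0 = 118.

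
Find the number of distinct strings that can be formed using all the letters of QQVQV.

QQVQV has 5 letters with Q appearing 3 times and V appearing twice.
Dividing 5! = 120 by 3!·2! = 12 for the repeated letters gives 10.

10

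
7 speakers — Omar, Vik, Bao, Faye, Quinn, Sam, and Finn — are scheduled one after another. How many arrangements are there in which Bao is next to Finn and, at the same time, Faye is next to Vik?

Treat {Bao,Finn} as one block (2 orders) and {Faye,Vik} as another (2 orders).
That leaves 5 units to arrange: 2 × 2 × 5! = 4 × 120 = 480.

480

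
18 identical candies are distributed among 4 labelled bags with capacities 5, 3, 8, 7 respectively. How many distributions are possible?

By stars and bars, unrestricted non-negative solutions to x_1+…+x_4 = 18 number C(18+3,3) = 1330.
Subtract solutions that violate a single cap (substitute x_i' = x_i − (cap_i+1)): x_1 ≥ 6 gives C(15,3) = 455; x_2 ≥ 4 gives C(17,3) = 680; x_3 ≥ 9 gives C(12,3) = 220; x_4 ≥ 8 gives C(13,3) = 286. Together 1641.
Add back pairs where two caps are both exceeded: 165 + 20 + 35 + 56 + 84 + 4 = 364.
Subtract triples: 0 + 1 + 0 + 0 = 1.
By inclusion–exclusion the count is 1330 − 1641 + 364 − 1 = 52.

52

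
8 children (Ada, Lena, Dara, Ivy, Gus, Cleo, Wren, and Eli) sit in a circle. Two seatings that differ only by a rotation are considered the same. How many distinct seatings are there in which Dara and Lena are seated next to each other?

1440

Treat {Dara, Lena} as one unit (2 internal orders) and seat the resulting 7 units around the table: (6)! circular arrangements.
So 2 × (6)! = 2 × 720 = 1440.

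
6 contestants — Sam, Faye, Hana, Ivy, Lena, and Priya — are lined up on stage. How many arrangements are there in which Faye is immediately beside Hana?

Treat {Faye, Hana} as a single unit. There are 5 units to order, and the pair itself can be ordered 2 ways.
That gives 2 × 5! = 2 × 120 = 240.

240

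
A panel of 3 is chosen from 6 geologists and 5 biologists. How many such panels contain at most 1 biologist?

95

Split by how many biologists are chosen (0 through 1).
Sum: C(5,0)·C(6,3) + C(5,1)·C(6,2) = 20 + 75 = 95.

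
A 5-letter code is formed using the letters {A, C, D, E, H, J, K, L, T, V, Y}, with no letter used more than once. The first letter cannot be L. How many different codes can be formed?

50400

The first letter has 11−1 = 10 choices (anything except L).
The remaining 4 letters are filled from the other 10 symbols without repetition: 10 × 9 × 8 × 7 = 5040.
Total: 10 × 5040 = 50400.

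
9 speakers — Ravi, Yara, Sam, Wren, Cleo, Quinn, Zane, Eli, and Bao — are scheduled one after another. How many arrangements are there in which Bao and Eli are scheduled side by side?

80640

Treat {Bao, Eli} as a single unit. There are 8 units to order, and the pair itself can be ordered 2 ways.
That gives 2 × 8! = 2 × 40320 = 80640.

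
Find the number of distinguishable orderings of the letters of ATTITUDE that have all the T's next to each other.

720

Treat the 3 copies of T as a single block. The multiset to arrange is then {TTT, A, D, E, I, U}, 6 items in all.
All 6 items are distinct, so there are (6)! = 720 arrangements.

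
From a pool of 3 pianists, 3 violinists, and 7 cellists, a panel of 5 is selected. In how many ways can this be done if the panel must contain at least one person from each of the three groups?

Total 5-person selections from all 13: C(13,5) = 1287.
Selections missing a whole group: no pianists → C(10,5) = 252; no violinists → C(10,5) = 252; no cellists → C(6,5) = 6.
Add back selections omitting two groups (i.e. drawn from a single group): C(3,5) + C(3,5) + C(7,5) = 21.
By inclusion–exclusion: 1287 − 510 + 21 = 798.

798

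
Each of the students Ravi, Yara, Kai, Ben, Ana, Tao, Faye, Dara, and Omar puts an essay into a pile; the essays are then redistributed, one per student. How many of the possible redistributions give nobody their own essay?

Count assignments avoiding every fixed point. For any j of the 9 students fixed to their own essay, the other 9−j can be arranged in (9−j)! ways.
By inclusion–exclusion this is Σ_{j=0}^{9} (−1)^j C(9,j)·(9−j)!.
Computing: 362880 − 362880 + 181440 − 60480 + 15120 − 3024 + 504 − 72 + 9 − 1 = 133496.

133496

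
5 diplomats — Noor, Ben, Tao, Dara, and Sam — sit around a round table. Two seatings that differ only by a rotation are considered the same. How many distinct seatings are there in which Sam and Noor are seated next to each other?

12

Glue Sam and Noor into a block (2 internal orders). Seating 4 units around a circle gives (3)! arrangements.
So 2 × (3)! = 2 × 6 = 12.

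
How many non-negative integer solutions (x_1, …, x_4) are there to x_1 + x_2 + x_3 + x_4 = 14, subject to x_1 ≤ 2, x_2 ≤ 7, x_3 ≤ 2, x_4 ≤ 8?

36

By stars and bars, unrestricted non-negative solutions to x_1+…+x_4 = 14 number C(14+3,3) = 680.
Subtract solutions that violate a single cap (substitute x_i' = x_i − (cap_i+1)): x_1 ≥ 3 gives C(14,3) = 364; x_2 ≥ 8 gives C(9,3) = 84; x_3 ≥ 3 gives C(14,3) = 364; x_4 ≥ 9 gives C(8,3) = 56. Together 868.
Add back pairs where two caps are both exceeded: 20 + 165 + 10 + 20 + 0 + 10 = 225.
Subtract triples: 1 + 0 + 0 + 0 = 1.
By inclusion–exclusion the count is 680 − 868 + 225 − 1 = 36.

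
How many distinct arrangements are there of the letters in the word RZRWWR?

60

The 6 letters of RZRWWR have repeats: R appearing 3 times and W appearing twice.
Dividing 6! = 720 by 3!·2! = 12 for the repeated letters gives 60.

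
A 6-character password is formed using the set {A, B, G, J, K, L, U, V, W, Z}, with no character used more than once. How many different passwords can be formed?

This is a permutation of 6 out of 10: P(10,6) = 10!/4!.
That product is 10 × 9 × 8 × 7 × 6 × 5 = 151200.

151200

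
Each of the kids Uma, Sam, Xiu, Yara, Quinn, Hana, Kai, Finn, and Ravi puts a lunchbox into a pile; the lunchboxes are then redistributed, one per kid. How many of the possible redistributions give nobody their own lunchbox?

133496

Count assignments avoiding every fixed point. For any j of the 9 kids fixed to their own lunchbox, the other 9−j can be arranged in (9−j)! ways.
By inclusion–exclusion this is Σ_{j=0}^{9} (−1)^j C(9,j)·(9−j)!.
Computing: 362880 − 362880 + 181440 − 60480 + 15120 − 3024 + 504 − 72 + 9 − 1 = 133496.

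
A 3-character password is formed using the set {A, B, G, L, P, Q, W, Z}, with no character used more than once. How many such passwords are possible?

336

This is a permutation of 3 out of 8: P(8,3) = 8!/5!.
8 × 7 × 6 = 336.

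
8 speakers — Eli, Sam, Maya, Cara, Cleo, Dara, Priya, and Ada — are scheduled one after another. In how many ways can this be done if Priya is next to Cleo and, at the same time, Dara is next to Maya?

Treat {Priya,Cleo} as one block (2 orders) and {Dara,Maya} as another (2 orders).
That leaves 6 units to arrange: 2 × 2 × 6! = 4 × 720 = 2880.

2880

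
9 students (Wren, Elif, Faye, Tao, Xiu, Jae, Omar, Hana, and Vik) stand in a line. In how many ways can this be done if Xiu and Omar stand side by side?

Place the 7 others and the Xiu-Omar pair as 8 objects in a line; the pair has 2 internal arrangements.
So the count is 2·(8)! = 80640.

80640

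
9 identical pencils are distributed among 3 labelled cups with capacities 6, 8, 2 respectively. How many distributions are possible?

20

Without the upper bounds there are C(11,2) = 55 ways to split 9 among 3 cups.
Subtract solutions that violate a single cap (substitute x_i' = x_i − (cap_i+1)): x_1 ≥ 7 gives C(4,2) = 6; x_2 ≥ 9 gives C(2,2) = 1; x_3 ≥ 3 gives C(8,2) = 28. Together 35.
No two caps can be exceeded simultaneously, so the pair terms are all 0.
By inclusion–exclusion the count is 55 − 35 + 0 = 20.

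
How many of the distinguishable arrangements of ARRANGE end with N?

Fix N in the last position and arrange the remaining 6 letters.
Those 6 letters have A appearing twice and R appearing twice, giving (6)!/(2!·2!) = 180.

180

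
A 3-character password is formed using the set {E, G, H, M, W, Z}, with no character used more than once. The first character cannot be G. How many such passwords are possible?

100

The first character has 6−1 = 5 choices (anything except G).
The remaining 2 characters are filled from the other 5 symbols without repetition: 5 × 4 = 20.
Total: 5 × 20 = 100.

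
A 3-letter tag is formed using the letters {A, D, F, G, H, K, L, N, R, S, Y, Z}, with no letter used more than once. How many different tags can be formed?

1320

Choose and order 3 of the 12 symbols: the first letter has 12 options, the next 11, then 10.
12 × 11 × 10 = 1320.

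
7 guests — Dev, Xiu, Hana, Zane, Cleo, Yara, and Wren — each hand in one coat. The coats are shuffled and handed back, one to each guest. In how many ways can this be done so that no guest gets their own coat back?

1854

Let Aᵢ be the assignments in which guest i gets their own coat. We want the size of the complement of A₁∪…∪A_7.
By inclusion–exclusion this is Σ_{j=0}^{7} (−1)^j C(7,j)·(7−j)!.
Computing: 5040 − 5040 + 2520 − 840 + 210 − 42 + 7 − 1 = 1854.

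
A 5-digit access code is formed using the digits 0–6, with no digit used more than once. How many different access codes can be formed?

2520

This is a permutation of 5 out of 7: P(7,5) = 7!/2!.
That product is 7 × 6 × 5 × 4 × 3 = 2520.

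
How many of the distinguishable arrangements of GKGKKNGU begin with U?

140

Fix U in the first position and arrange the remaining 7 letters.
Those 7 letters have G appearing 3 times and K appearing 3 times, giving (7)!/(3!·3!) = 140.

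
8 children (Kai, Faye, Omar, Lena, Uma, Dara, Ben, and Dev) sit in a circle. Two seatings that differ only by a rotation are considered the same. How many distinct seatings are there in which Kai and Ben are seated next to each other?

Glue Kai and Ben into a block (2 internal orders). Seating 7 units around a circle gives (6)! arrangements.
So 2 × (6)! = 2 × 720 = 1440.

1440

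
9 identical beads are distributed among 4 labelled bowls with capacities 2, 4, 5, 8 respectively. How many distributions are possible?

85

Without the upper bounds there are C(12,3) = 220 ways to split 9 among 4 bowls.
Subtract solutions that violate a single cap (substitute x_i' = x_i − (cap_i+1)): x_1 ≥ 3 gives C(9,3) = 84; x_2 ≥ 5 gives C(7,3) = 35; x_3 ≥ 6 gives C(6,3) = 20; x_4 ≥ 9 gives C(3,3) = 1. Together 140.
Add back pairs where two caps are both exceeded: 4 + 1 + 0 + 0 + 0 + 0 = 5.
By inclusion–exclusion the count is 220 − 140 + 5 = 85.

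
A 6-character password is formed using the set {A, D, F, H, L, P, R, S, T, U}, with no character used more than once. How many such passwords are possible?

Choose and order 6 of the 10 symbols: the first character has 10 options, the next 9, and so on down to 5.
That product is 10 × 9 × 8 × 7 × 6 × 5 = 151200.

151200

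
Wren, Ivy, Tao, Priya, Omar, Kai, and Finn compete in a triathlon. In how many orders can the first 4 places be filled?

There are 7 choices for 1st place, 6 for 2nd, and so on down to 4 for position 4.
That gives 7 × 6 × 5 × 4 = 840.

840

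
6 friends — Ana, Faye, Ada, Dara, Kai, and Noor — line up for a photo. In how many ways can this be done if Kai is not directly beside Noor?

480

There are 6! = 720 arrangements in all. If Kai and Noor are adjacent, merging them into one block gives 2·(5)! = 240 arrangements.
Complementary counting: 720 − 240 = 480.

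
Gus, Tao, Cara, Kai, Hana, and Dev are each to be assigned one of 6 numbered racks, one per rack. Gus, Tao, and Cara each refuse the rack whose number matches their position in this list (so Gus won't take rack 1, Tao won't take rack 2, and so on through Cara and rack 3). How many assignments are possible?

426

Let Aᵢ (for i ∈ {1, 2, 3}) be the placements that put person i in their forbidden rack. Any j of these fix j positions, leaving (6−j)! ways to fill the rest, and there are C(3,j) ways to pick which j.
By inclusion–exclusion, the number of valid placements is Σ_{j=0}^{3} (−1)^j C(3,j)·(6−j)!.
Computing: 720 − 360 + 72 − 6 = 426.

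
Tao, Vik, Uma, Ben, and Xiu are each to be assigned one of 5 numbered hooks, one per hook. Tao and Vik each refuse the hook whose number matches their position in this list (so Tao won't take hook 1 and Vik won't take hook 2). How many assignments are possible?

78

Let Aᵢ (for i ∈ {1, 2}) be the placements that put person i in their forbidden hook. Any j of these fix j positions, leaving (5−j)! ways to fill the rest, and there are C(2,j) ways to pick which j.
By inclusion–exclusion, the number of valid placements is Σ_{j=0}^{2} (−1)^j C(2,j)·(5−j)!.
Computing: 120 − 48 + 6 = 78.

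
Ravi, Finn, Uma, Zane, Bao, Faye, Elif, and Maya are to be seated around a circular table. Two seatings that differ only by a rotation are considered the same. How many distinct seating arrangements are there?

5040

Around a circle, 8 distinct people have 8!/8 = (7)! = 5040 rotationally distinct seatings.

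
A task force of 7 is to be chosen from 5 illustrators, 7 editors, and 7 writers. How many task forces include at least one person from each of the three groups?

Total 7-person selections from all 19: C(19,7) = 50388.
Subtract selections that omit an entire group: no illustrators → C(14,7) = 3432; no editors → C(12,7) = 792; no writers → C(12,7) = 792.
Add back selections omitting two groups (i.e. drawn from a single group): C(5,7) + C(7,7) + C(7,7) = 2.
By inclusion–exclusion: 50388 − 5016 + 2 = 45374.

45374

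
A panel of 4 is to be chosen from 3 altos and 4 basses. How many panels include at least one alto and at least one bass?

Unrestricted: C(7,4) = 35 ways to pick any 4 of the 7.
Subtract selections that omit an entire group: no altos → C(4,4) = 1; no basses → C(3,4) = 0.
Both groups omitted at once is impossible, so 35 − 1 = 34.

34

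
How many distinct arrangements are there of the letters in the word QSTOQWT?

1260

QSTOQWT has 7 letters with Q appearing twice and T appearing twice.
The number of distinct arrangements is 7!/(2!·2!) = 5040/4 = 1260.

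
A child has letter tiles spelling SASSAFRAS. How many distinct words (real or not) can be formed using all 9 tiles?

2520

Letter multiplicities in SASSAFRAS: A×3, F×1, R×1, S×4.
The number of distinct arrangements is 9!/(4!·3!) = 362880/144 = 2520.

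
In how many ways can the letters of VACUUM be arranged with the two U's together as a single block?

Treat the 2 copies of U as a single block. The multiset to arrange is then {UU, A, C, M, V}, 5 items in all.
All 5 items are distinct, so there are (5)! = 120 arrangements.

120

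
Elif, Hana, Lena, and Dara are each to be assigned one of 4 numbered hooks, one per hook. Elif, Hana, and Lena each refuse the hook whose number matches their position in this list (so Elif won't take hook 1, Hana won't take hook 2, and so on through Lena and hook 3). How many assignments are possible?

Let Aᵢ (for i ∈ {1, 2, 3}) be the placements that put person i in their forbidden hook. Any j of these fix j positions, leaving (4−j)! ways to fill the rest, and there are C(3,j) ways to pick which j.
By inclusion–exclusion, the number of valid placements is Σ_{j=0}^{3} (−1)^j C(3,j)·(4−j)!.
Computing: 24 − 18 + 6 − 1 = 11.

11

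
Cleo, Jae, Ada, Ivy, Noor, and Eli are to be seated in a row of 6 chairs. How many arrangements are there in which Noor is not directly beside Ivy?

Of the 6! = 720 arrangements, those with Noor and Ivy adjacent number 2 × 5! = 240 (treat the pair as a block with 2 internal orders).
Complementary counting: 720 − 240 = 480.

480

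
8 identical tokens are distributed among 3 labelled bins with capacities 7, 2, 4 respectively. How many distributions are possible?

Without the upper bounds there are C(10,2) = 45 ways to split 8 among 3 bins.
Subtract solutions that violate a single cap (substitute x_i' = x_i − (cap_i+1)): x_1 ≥ 8 gives C(2,2) = 1; x_2 ≥ 3 gives C(7,2) = 21; x_3 ≥ 5 gives C(5,2) = 10. Together 32.
Add back pairs where two caps are both exceeded: 0 + 0 + 1 = 1.
By inclusion–exclusion the count is 45 − 32 + 1 = 14.

14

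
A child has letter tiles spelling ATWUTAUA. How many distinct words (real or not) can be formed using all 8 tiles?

1680

The 8 letters of ATWUTAUA have repeats: A appearing 3 times, T appearing twice, and U appearing twice.
The number of distinct arrangements is 8!/(3!·2!·2!) = 40320/24 = 1680.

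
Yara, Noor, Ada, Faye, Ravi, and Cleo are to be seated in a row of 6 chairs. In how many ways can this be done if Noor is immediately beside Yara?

Place the 4 others and the Noor-Yara pair as 5 objects in a line; the pair has 2 internal arrangements.
That gives 2 × 5! = 2 × 120 = 240.

240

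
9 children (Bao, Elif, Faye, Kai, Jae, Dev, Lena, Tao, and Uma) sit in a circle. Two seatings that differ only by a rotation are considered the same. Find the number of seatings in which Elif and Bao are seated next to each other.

Treat {Elif, Bao} as one unit (2 internal orders) and seat the resulting 8 units around the table: (7)! circular arrangements.
So 2 × (7)! = 2 × 5040 = 10080.

10080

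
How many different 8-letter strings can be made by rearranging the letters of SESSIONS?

1680

SESSIONS has 8 letters with S appearing 4 times.
Dividing 8! = 40320 by 4! = 24 for the repeated letters gives 1680.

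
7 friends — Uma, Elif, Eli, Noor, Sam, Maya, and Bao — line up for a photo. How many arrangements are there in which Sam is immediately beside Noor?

Glue Sam and Noor into one block (2 internal orders), leaving 6 units to arrange in a row.
That gives 2 × 6! = 2 × 720 = 1440.

1440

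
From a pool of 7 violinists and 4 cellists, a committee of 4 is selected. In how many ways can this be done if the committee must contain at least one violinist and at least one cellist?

294

Unrestricted: C(11,4) = 330 ways to pick any 4 of the 11.
Subtract selections that omit an entire group: no violinists → C(4,4) = 1; no cellists → C(7,4) = 35.
Both groups omitted at once is impossible, so 330 − 36 = 294.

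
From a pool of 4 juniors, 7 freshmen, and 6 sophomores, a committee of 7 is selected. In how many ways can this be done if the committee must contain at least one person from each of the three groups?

Total 7-person selections from all 17: C(17,7) = 19448.
Selections missing a whole group: no juniors → C(13,7) = 1716; no freshmen → C(10,7) = 120; no sophomores → C(11,7) = 330.
Add back selections omitting two groups (i.e. drawn from a single group): C(4,7) + C(7,7) + C(6,7) = 1.
By inclusion–exclusion: 19448 − 2166 + 1 = 17283.

17283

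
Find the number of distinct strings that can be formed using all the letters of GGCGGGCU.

168

The 8 letters of GGCGGGCU have repeats: C appearing twice and G appearing 5 times.
So there are 8! / (5!·2!) = 168 distinguishable arrangements.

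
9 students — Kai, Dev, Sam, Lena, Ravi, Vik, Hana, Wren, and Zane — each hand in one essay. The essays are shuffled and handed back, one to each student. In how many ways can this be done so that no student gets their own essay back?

Let Aᵢ be the assignments in which student i gets their own essay. We want the size of the complement of A₁∪…∪A_9.
By inclusion–exclusion this is Σ_{j=0}^{9} (−1)^j C(9,j)·(9−j)!.
Computing: 362880 − 362880 + 181440 − 60480 + 15120 − 3024 + 504 − 72 + 9 − 1 = 133496.

133496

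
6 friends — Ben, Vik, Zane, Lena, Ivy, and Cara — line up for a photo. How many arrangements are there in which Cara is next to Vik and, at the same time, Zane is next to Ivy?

Treat {Cara,Vik} as one block (2 orders) and {Zane,Ivy} as another (2 orders).
That leaves 4 units to arrange: 2 × 2 × 4! = 4 × 24 = 96.

96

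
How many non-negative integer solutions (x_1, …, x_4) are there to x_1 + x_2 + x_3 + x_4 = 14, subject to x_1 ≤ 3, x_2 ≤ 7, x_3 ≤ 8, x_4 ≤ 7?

By stars and bars, unrestricted non-negative solutions to x_1+…+x_4 = 14 number C(14+3,3) = 680.
Subtract solutions that violate a single cap (substitute x_i' = x_i − (cap_i+1)): x_1 ≥ 4 gives C(13,3) = 286; x_2 ≥ 8 gives C(9,3) = 84; x_3 ≥ 9 gives C(8,3) = 56; x_4 ≥ 8 gives C(9,3) = 84. Together 510.
Add back pairs where two caps are both exceeded: 10 + 4 + 10 + 0 + 0 + 0 = 24.
By inclusion–exclusion the count is 680 − 510 + 24 = 194.

194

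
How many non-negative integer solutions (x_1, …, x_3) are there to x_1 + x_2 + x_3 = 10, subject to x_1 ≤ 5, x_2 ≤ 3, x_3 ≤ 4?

6

By stars and bars, unrestricted non-negative solutions to x_1+…+x_3 = 10 number C(10+2,2) = 66.
Subtract solutions that violate a single cap (substitute x_i' = x_i − (cap_i+1)): x_1 ≥ 6 gives C(6,2) = 15; x_2 ≥ 4 gives C(8,2) = 28; x_3 ≥ 5 gives C(7,2) = 21. Together 64.
Add back pairs where two caps are both exceeded: 1 + 0 + 3 = 4.
By inclusion–exclusion the count is 66 − 64 + 4 = 6.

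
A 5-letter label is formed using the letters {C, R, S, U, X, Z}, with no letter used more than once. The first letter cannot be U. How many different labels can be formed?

The first letter has 6−1 = 5 choices (anything except U).
The remaining 4 letters are filled from the other 5 symbols without repetition: 5 × 4 × 3 × 2 = 120.
Total: 5 × 120 = 600.

600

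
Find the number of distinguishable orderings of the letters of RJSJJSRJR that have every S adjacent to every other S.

280

Treat the 2 copies of S as a single block. The multiset to arrange is then {SS, J, J, J, J, R, R, R}, 8 items in all.
That gives (8)!/(4!·3!) = 280 arrangements.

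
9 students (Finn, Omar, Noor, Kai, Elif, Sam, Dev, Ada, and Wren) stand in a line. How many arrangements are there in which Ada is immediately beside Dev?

Place the 7 others and the Ada-Dev pair as 8 objects in a line; the pair has 2 internal arrangements.
So the count is 2·(8)! = 80640.

80640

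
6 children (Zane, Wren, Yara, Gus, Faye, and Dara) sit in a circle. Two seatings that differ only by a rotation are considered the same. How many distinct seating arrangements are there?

Seat Zane anywhere (absorbing the rotational symmetry), then permute the other 5: (5)! = 120.

120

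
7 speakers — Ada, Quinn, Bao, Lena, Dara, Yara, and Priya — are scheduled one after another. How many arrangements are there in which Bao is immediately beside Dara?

1440

Treat {Bao, Dara} as a single unit. There are 6 units to order, and the pair itself can be ordered 2 ways.
So the count is 2·(6)! = 1440.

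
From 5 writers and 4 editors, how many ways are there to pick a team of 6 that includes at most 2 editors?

Split by how many editors are chosen (0 through 2).
Sum: C(4,0)·C(5,6) + C(4,1)·C(5,5) + C(4,2)·C(5,4) = 0 + 4 + 30 = 34.

34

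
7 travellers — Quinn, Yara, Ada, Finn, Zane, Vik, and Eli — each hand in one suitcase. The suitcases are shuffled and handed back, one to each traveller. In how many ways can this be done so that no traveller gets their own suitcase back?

1854

This is the derangement count D_7: permutations of 7 items with no fixed point.
By inclusion–exclusion this is Σ_{j=0}^{7} (−1)^j C(7,j)·(7−j)!.
Computing: 5040 − 5040 + 2520 − 840 + 210 − 42 + 7 − 1 = 1854.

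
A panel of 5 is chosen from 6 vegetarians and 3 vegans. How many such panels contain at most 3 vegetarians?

75

Split by how many vegetarians are chosen (0 through 3).
Sum: C(6,0)·C(3,5) + C(6,1)·C(3,4) + C(6,2)·C(3,3) + C(6,3)·C(3,2) = 0 + 0 + 15 + 60 = 75.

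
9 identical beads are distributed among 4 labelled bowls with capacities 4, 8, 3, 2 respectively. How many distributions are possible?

Ignoring the caps, the number of non-negative solutions to x_1+…+x_4 = 9 is C(12,3) = 220.
Subtract solutions that violate a single cap (substitute x_i' = x_i − (cap_i+1)): x_1 ≥ 5 gives C(7,3) = 35; x_2 ≥ 9 gives C(3,3) = 1; x_3 ≥ 4 gives C(8,3) = 56; x_4 ≥ 3 gives C(9,3) = 84. Together 176.
Add back pairs where two caps are both exceeded: 0 + 1 + 4 + 0 + 0 + 10 = 15.
By inclusion–exclusion the count is 220 − 176 + 15 = 59.

59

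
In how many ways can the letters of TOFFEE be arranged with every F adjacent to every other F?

Treat the 2 copies of F as a single block. The multiset to arrange is then {FF, E, E, O, T}, 5 items in all.
That gives (5)!/(2!) = 60 arrangements.

60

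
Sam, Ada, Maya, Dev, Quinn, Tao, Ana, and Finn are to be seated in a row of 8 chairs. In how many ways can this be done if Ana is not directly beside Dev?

30240

Of the 8! = 40320 arrangements, those with Ana and Dev adjacent number 2 × 7! = 10080 (treat the pair as a block with 2 internal orders).
So 40320 − 10080 = 30240 arrangements keep them apart.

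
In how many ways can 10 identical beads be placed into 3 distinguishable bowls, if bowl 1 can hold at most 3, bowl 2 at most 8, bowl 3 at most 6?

25

By stars and bars, unrestricted non-negative solutions to x_1+…+x_3 = 10 number C(10+2,2) = 66.
Subtract solutions that violate a single cap (substitute x_i' = x_i − (cap_i+1)): x_1 ≥ 4 gives C(8,2) = 28; x_2 ≥ 9 gives C(3,2) = 3; x_3 ≥ 7 gives C(5,2) = 10. Together 41.
No two caps can be exceeded simultaneously, so the pair terms are all 0.
By inclusion–exclusion the count is 66 − 41 + 0 = 25.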